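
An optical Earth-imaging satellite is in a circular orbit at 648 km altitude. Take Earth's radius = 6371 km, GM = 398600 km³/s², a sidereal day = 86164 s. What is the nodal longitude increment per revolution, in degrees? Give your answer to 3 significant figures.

24.5°

Semi-major axis a = 6371 + 648 = 7019 km. Period T = 2π√(a³/μ) = 2π√(7019³/398600) = 5852.3 s = 97.54 min.
During one orbit Earth rotates (5852.3 / 86164) × 360° = 24.45°.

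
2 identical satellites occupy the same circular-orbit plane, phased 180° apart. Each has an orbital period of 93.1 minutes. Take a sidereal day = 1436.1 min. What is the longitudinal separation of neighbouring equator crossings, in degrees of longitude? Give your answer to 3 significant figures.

T = 93.1 min = 5586.0 s.
Single-satellite node shift = (5586.0/86166) × 360° = 23.34°.
With 2 satellites evenly phased, successive equator crossings are 23.34/2 = 11.669° apart.

11.7°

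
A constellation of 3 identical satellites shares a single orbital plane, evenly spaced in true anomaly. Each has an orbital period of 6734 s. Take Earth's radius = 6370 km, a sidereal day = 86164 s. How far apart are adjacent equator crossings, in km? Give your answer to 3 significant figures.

1040 km

Single-satellite node shift = (6734.0/86164) × 360° = 28.14°.
With 3 satellites evenly phased, successive equator crossings are 28.14/3 = 9.378° apart.
That is 9.378 × 111.2 = 1043 km at the equator.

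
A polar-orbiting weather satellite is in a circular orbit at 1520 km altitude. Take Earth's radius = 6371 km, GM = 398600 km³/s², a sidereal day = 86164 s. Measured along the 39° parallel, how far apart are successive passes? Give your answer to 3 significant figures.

Semi-major axis a = 6371 + 1520 = 7891 km. Period T = 2π√(a³/μ) = 2π√(7891³/398600) = 6976.0 s = 116.27 min.
Node shift per orbit = (6976.0/86164) × 360° = 29.15°.
Equatorial spacing = 29.15 × 111.2 km/° = 3241 km.
At 39° latitude, spacing = 3241 × cos(39°) = 2519 km.

2520 km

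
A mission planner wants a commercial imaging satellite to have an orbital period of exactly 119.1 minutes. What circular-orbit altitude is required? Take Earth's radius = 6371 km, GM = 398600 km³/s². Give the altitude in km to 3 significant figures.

T = 119.1 min = 7146.0 s.
From T = 2π√(a³/μ): a = (μ T²/4π²)^(1/3) = (398600 × 7146.0² / 4π²)^(1/3) = 8019 km.
Altitude h = a − R = 8019 − 6371 = 1648 km.

1650 km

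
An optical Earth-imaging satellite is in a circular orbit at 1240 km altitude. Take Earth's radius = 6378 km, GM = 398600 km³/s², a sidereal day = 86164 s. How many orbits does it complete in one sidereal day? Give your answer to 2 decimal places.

Semi-major axis a = 6378 + 1240 = 7618 km. Period T = 2π√(a³/μ) = 2π√(7618³/398600) = 6617.2 s = 110.29 min.
Orbits per sidereal day = 86164 / 6617.2 = 13.021.

13.02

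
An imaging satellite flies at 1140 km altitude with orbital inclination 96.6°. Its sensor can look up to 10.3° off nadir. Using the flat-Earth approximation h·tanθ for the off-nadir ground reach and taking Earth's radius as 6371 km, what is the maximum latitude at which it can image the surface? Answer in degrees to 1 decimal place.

Retrograde orbit: the ground track reaches ±(180° − i) = ±(180 − 96.6) = ±83.4°.
Sensor half-swath on the ground ≈ 1140·tan(10.3°) = 207 km = 1.86° of latitude.
Maximum observable latitude ≈ 83.4 + 1.86 = 85.3°.

85.3°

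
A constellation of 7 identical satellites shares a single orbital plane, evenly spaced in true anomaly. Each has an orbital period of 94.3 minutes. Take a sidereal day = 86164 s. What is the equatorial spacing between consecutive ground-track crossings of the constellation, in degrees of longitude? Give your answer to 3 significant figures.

T = 94.3 min = 5658.0 s.
Single-satellite node shift = (5658.0/86164) × 360° = 23.64°.
With 7 satellites evenly phased, successive equator crossings are 23.64/7 = 3.377° apart.

3.38°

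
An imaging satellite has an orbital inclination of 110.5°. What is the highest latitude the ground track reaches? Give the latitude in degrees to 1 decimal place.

Retrograde orbit: the ground track reaches ±(180° − i) = ±(180 − 110.5) = ±69.5°.

69.5°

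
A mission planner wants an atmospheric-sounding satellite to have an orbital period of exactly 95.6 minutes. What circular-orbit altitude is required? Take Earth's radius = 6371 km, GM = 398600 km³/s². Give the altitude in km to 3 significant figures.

555 km

T = 95.6 min = 5736.0 s.
From T = 2π√(a³/μ): a = (μ T²/4π²)^(1/3) = (398600 × 5736.0² / 4π²)^(1/3) = 6926 km.
Altitude h = a − R = 6926 − 6371 = 555 km.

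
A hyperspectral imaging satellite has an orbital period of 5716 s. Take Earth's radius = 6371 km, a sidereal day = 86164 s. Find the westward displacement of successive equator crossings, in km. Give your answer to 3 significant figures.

During one orbit Earth rotates (5716.0 / 86164) × 360° = 23.88°.
At the equator that is 23.88° × (2π·6371/360) km/° = 23.88 × 111.2 = 2656 km.

2660 km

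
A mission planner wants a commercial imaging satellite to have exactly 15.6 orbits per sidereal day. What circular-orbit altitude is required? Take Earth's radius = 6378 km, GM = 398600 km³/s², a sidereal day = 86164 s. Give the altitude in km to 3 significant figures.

375 km

Required period T = 86164 / 15.6 = 5523.3 s.
From T = 2π√(a³/μ): a = (μ T²/4π²)^(1/3) = (398600 × 5523.3² / 4π²)^(1/3) = 6753 km.
Altitude h = a − R = 6753 − 6378 = 375 km.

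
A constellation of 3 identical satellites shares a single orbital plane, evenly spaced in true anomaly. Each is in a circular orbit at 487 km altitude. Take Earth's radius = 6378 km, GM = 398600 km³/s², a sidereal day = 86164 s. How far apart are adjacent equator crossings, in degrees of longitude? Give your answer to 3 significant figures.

7.88°

Semi-major axis a = 6378 + 487 = 6865 km. Period T = 2π√(a³/μ) = 2π√(6865³/398600) = 5660.7 s = 94.35 min.
Single-satellite node shift = (5660.7/86164) × 360° = 23.65°.
With 3 satellites evenly phased, successive equator crossings are 23.65/3 = 7.884° apart.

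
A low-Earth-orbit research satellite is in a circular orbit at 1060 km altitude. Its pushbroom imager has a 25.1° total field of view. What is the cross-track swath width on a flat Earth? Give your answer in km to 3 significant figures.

472 km

Half-angle = 25.1°/2 = 12.55°.
Swath width ≈ 2h·tan(θ/2) = 2 × 1060 × tan(12.55°) = 471.9 km.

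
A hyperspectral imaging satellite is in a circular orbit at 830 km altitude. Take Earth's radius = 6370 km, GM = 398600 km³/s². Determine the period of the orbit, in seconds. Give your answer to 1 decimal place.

Semi-major axis a = 6370 + 830 = 7200 km. Period T = 2π√(a³/μ) = 2π√(7200³/398600) = 6080.1 s = 101.33 min.

6080.1 seconds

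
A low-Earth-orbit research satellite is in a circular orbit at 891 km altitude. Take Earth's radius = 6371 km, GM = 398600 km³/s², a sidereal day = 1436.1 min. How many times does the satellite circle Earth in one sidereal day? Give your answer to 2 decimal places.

13.99

Semi-major axis a = 6371 + 891 = 7262 km. Period T = 2π√(a³/μ) = 2π√(7262³/398600) = 6158.8 s = 102.65 min.
Orbits per sidereal day = 86166 / 6158.8 = 13.991.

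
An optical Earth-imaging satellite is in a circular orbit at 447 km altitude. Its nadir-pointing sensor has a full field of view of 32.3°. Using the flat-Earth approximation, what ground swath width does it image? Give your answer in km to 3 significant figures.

Half-angle = 32.3°/2 = 16.15°.
Swath width ≈ 2h·tan(θ/2) = 2 × 447 × tan(16.15°) = 258.9 km.

259 km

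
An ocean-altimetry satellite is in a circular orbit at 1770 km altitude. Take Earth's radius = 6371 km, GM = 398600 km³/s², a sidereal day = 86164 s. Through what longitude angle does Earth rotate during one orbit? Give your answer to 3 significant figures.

Semi-major axis a = 6371 + 1770 = 8141 km. Period T = 2π√(a³/μ) = 2π√(8141³/398600) = 7310.2 s = 121.84 min.
During one orbit Earth rotates (7310.2 / 86164) × 360° = 30.54°.

30.5°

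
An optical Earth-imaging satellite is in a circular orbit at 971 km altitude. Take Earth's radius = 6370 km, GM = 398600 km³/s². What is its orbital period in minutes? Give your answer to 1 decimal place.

104.3 min

Semi-major axis a = 6370 + 971 = 7341 km. Period T = 2π√(a³/μ) = 2π√(7341³/398600) = 6259.6 s = 104.33 min.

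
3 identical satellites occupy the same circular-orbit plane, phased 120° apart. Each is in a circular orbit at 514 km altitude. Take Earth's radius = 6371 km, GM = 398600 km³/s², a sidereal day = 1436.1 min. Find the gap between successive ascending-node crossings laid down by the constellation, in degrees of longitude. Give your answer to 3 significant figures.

Semi-major axis a = 6371 + 514 = 6885 km. Period T = 2π√(a³/μ) = 2π√(6885³/398600) = 5685.5 s = 94.76 min.
Single-satellite node shift = (5685.5/86166) × 360° = 23.75°.
With 3 satellites evenly phased, successive equator crossings are 23.75/3 = 7.918° apart.

7.92°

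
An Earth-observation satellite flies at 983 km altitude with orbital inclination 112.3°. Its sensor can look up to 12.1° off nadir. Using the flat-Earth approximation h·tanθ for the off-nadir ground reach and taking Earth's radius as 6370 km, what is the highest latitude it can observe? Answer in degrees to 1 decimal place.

Retrograde orbit: the ground track reaches ±(180° − i) = ±(180 − 112.3) = ±67.7°.
Sensor half-swath on the ground ≈ 983·tan(12.1°) = 211 km = 1.90° of latitude.
Maximum observable latitude ≈ 67.7 + 1.90 = 69.6°.

69.6°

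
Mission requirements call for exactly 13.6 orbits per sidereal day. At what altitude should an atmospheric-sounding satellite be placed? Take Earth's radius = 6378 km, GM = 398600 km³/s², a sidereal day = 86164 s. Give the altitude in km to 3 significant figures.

Required period T = 86164 / 13.6 = 6335.6 s.
From T = 2π√(a³/μ): a = (μ T²/4π²)^(1/3) = (398600 × 6335.6² / 4π²)^(1/3) = 7400 km.
Altitude h = a − R = 7400 − 6378 = 1022 km.

1020 km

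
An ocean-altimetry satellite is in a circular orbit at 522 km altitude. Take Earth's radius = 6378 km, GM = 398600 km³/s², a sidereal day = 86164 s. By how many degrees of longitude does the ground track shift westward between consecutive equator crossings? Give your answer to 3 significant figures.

23.8°

Semi-major axis a = 6378 + 522 = 6900 km. Period T = 2π√(a³/μ) = 2π√(6900³/398600) = 5704.1 s = 95.07 min.
During one orbit Earth rotates (5704.1 / 86164) × 360° = 23.83°.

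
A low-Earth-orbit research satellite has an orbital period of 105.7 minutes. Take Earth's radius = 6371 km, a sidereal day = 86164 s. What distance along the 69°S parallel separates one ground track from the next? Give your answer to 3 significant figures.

1060 km

T = 105.7 min = 6342.0 s.
Node shift per orbit = (6342.0/86164) × 360° = 26.50°.
Equatorial spacing = 26.50 × 111.2 km/° = 2946 km.
At 69° latitude, spacing = 2946 × cos(69°) = 1056 km.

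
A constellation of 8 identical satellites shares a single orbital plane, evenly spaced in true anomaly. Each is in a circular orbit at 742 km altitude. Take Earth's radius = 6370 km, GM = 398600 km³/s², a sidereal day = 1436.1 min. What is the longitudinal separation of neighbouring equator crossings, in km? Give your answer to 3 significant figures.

Semi-major axis a = 6370 + 742 = 7112 km. Period T = 2π√(a³/μ) = 2π√(7112³/398600) = 5969.0 s = 99.48 min.
Single-satellite node shift = (5969.0/86166) × 360° = 24.94°.
With 8 satellites evenly phased, successive equator crossings are 24.94/8 = 3.117° apart.
That is 3.117 × 111.2 = 347 km at the equator.

347 km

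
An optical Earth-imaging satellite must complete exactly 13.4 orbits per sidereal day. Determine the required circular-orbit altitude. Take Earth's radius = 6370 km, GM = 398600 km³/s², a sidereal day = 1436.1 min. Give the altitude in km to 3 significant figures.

Required period T = 86166 / 13.4 = 6430.3 s.
From T = 2π√(a³/μ): a = (μ T²/4π²)^(1/3) = (398600 × 6430.3² / 4π²)^(1/3) = 7474 km.
Altitude h = a − R = 7474 − 6370 = 1104 km.

1100 km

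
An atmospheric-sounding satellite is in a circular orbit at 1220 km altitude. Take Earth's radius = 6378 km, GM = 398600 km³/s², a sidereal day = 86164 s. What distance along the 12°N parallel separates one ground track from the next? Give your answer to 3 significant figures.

Semi-major axis a = 6378 + 1220 = 7598 km. Period T = 2π√(a³/μ) = 2π√(7598³/398600) = 6591.1 s = 109.85 min.
Node shift per orbit = (6591.1/86164) × 360° = 27.54°.
Equatorial spacing = 27.54 × 111.3 km/° = 3065 km.
At 12° latitude, spacing = 3065 × cos(12°) = 2998 km.

3000 km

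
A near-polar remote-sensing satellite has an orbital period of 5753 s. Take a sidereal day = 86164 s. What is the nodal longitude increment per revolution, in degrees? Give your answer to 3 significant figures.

24.0°

During one orbit Earth rotates (5753.0 / 86164) × 360° = 24.04°.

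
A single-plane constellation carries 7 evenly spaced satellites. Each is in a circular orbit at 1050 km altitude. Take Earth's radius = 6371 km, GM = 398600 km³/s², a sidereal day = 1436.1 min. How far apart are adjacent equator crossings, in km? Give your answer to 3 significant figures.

Semi-major axis a = 6371 + 1050 = 7421 km. Period T = 2π√(a³/μ) = 2π√(7421³/398600) = 6362.2 s = 106.04 min.
Single-satellite node shift = (6362.2/86166) × 360° = 26.58°.
With 7 satellites evenly phased, successive equator crossings are 26.58/7 = 3.797° apart.
That is 3.797 × 111.2 = 422 km at the equator.

422 km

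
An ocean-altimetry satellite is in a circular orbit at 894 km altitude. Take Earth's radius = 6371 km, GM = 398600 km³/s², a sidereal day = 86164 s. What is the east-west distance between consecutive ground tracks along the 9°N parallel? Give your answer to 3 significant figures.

2830 km

Semi-major axis a = 6371 + 894 = 7265 km. Period T = 2π√(a³/μ) = 2π√(7265³/398600) = 6162.6 s = 102.71 min.
Node shift per orbit = (6162.6/86164) × 360° = 25.75°.
Equatorial spacing = 25.75 × 111.2 km/° = 2863 km.
At 9° latitude, spacing = 2863 × cos(9°) = 2828 km.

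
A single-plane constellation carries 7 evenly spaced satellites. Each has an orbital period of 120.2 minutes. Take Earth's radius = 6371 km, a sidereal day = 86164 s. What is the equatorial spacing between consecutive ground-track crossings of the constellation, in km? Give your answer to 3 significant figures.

T = 120.2 min = 7212.0 s.
Single-satellite node shift = (7212.0/86164) × 360° = 30.13°.
With 7 satellites evenly phased, successive equator crossings are 30.13/7 = 4.305° apart.
That is 4.305 × 111.2 = 479 km at the equator.

479 km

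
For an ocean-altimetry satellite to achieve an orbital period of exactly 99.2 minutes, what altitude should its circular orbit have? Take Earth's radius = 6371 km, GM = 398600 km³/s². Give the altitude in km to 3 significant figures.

T = 99.2 min = 5952.0 s.
From T = 2π√(a³/μ): a = (μ T²/4π²)^(1/3) = (398600 × 5952.0² / 4π²)^(1/3) = 7099 km.
Altitude h = a − R = 7099 − 6371 = 728 km.

728 km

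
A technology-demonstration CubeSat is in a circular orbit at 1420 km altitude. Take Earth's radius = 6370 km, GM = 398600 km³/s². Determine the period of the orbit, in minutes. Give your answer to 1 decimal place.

114.0 min

Semi-major axis a = 6370 + 1420 = 7790 km. Period T = 2π√(a³/μ) = 2π√(7790³/398600) = 6842.5 s = 114.04 min.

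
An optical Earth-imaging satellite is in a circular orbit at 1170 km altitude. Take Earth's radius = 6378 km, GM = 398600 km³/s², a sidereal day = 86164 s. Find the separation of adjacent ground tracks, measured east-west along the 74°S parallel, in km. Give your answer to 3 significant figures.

837 km

Semi-major axis a = 6378 + 1170 = 7548 km. Period T = 2π√(a³/μ) = 2π√(7548³/398600) = 6526.2 s = 108.77 min.
Node shift per orbit = (6526.2/86164) × 360° = 27.27°.
Equatorial spacing = 27.27 × 111.3 km/° = 3035 km.
At 74° latitude, spacing = 3035 × cos(74°) = 837 km.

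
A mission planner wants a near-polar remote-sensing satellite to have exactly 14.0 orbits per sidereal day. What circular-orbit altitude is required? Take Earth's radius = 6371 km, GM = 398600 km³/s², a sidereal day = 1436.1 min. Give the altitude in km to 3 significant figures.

Required period T = 86166 / 14.0 = 6154.7 s.
From T = 2π√(a³/μ): a = (μ T²/4π²)^(1/3) = (398600 × 6154.7² / 4π²)^(1/3) = 7259 km.
Altitude h = a − R = 7259 − 6371 = 888 km.

888 km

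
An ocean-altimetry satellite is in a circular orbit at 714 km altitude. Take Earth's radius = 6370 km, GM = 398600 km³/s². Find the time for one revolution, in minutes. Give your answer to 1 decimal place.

98.9 min

Semi-major axis a = 6370 + 714 = 7084 km. Period T = 2π√(a³/μ) = 2π√(7084³/398600) = 5933.7 s = 98.90 min.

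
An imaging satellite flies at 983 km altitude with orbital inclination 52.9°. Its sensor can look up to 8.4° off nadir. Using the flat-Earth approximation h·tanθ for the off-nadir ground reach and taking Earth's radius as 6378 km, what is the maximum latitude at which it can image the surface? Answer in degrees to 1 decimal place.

54.2°

For a prograde orbit the ground track reaches latitude ±i = ±52.9°.
Sensor half-swath on the ground ≈ 983·tan(8.4°) = 145 km = 1.30° of latitude.
Maximum observable latitude ≈ 52.9 + 1.30 = 54.2°.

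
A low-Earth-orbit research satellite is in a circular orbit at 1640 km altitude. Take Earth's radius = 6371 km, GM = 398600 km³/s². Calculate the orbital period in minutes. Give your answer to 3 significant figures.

119 min

Semi-major axis a = 6371 + 1640 = 8011 km. Period T = 2π√(a³/μ) = 2π√(8011³/398600) = 7135.8 s = 118.93 min.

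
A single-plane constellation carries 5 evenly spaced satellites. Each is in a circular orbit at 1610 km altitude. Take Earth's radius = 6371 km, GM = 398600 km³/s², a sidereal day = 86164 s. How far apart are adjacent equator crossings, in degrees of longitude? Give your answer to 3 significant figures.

Semi-major axis a = 6371 + 1610 = 7981 km. Period T = 2π√(a³/μ) = 2π√(7981³/398600) = 7095.7 s = 118.26 min.
Single-satellite node shift = (7095.7/86164) × 360° = 29.65°.
With 5 satellites evenly phased, successive equator crossings are 29.65/5 = 5.929° apart.

5.93°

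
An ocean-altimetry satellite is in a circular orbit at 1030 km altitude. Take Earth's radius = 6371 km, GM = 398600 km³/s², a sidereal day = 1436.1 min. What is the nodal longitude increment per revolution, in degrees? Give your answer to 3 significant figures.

26.5°

Semi-major axis a = 6371 + 1030 = 7401 km. Period T = 2π√(a³/μ) = 2π√(7401³/398600) = 6336.5 s = 105.61 min.
During one orbit Earth rotates (6336.5 / 86166) × 360° = 26.47°.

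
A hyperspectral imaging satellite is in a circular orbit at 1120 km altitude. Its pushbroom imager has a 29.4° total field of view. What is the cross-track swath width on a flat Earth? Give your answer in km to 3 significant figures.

588 km

Half-angle = 29.4°/2 = 14.7°.
Swath width ≈ 2h·tan(θ/2) = 2 × 1120 × tan(14.7°) = 587.7 km.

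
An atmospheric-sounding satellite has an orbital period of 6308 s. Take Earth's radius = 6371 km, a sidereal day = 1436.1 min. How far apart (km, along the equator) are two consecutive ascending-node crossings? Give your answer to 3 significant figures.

During one orbit Earth rotates (6308.0 / 86166) × 360° = 26.35°.
At the equator that is 26.35° × (2π·6371/360) km/° = 26.35 × 111.2 = 2931 km.

2930 km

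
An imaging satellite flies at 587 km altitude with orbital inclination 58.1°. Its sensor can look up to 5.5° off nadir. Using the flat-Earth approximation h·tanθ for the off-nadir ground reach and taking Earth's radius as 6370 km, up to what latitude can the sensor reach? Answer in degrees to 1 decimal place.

58.6°

For a prograde orbit the ground track reaches latitude ±i = ±58.1°.
Sensor half-swath on the ground ≈ 587·tan(5.5°) = 57 km = 0.51° of latitude.
Maximum observable latitude ≈ 58.1 + 0.51 = 58.6°.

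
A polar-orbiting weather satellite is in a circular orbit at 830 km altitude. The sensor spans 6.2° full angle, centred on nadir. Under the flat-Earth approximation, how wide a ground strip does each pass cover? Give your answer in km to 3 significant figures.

89.9 km

Half-angle = 6.2°/2 = 3.1°.
Swath width ≈ 2h·tan(θ/2) = 2 × 830 × tan(3.1°) = 89.9 km.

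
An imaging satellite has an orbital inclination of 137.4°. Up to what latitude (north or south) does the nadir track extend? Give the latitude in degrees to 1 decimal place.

42.6°

Retrograde orbit: the ground track reaches ±(180° − i) = ±(180 − 137.4) = ±42.6°.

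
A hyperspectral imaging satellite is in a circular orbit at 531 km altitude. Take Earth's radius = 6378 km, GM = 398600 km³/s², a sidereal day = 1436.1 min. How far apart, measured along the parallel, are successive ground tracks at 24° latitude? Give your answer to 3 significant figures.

2430 km

Semi-major axis a = 6378 + 531 = 6909 km. Period T = 2π√(a³/μ) = 2π√(6909³/398600) = 5715.2 s = 95.25 min.
Node shift per orbit = (5715.2/86166) × 360° = 23.88°.
Equatorial spacing = 23.88 × 111.3 km/° = 2658 km.
At 24° latitude, spacing = 2658 × cos(24°) = 2428 km.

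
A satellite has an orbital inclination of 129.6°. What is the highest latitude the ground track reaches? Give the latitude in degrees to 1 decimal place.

Retrograde orbit: the ground track reaches ±(180° − i) = ±(180 − 129.6) = ±50.4°.

50.4°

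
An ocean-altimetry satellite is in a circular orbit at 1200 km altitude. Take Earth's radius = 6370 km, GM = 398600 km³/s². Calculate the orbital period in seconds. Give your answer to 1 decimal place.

6554.7 seconds

Semi-major axis a = 6370 + 1200 = 7570 km. Period T = 2π√(a³/μ) = 2π√(7570³/398600) = 6554.7 s = 109.25 min.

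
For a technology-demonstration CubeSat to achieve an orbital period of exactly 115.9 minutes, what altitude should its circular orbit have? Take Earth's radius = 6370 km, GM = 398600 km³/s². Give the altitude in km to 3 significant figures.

1500 km

T = 115.9 min = 6954.0 s.
From T = 2π√(a³/μ): a = (μ T²/4π²)^(1/3) = (398600 × 6954.0² / 4π²)^(1/3) = 7874 km.
Altitude h = a − R = 7874 − 6370 = 1504 km.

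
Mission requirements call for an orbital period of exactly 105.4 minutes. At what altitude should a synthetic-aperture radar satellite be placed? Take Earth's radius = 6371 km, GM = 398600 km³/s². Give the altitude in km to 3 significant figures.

1020 km

T = 105.4 min = 6324.0 s.
From T = 2π√(a³/μ): a = (μ T²/4π²)^(1/3) = (398600 × 6324.0² / 4π²)^(1/3) = 7391 km.
Altitude h = a − R = 7391 − 6371 = 1020 km.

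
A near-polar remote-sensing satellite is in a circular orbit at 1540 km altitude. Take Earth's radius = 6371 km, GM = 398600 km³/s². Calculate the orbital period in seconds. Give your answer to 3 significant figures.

Semi-major axis a = 6371 + 1540 = 7911 km. Period T = 2π√(a³/μ) = 2π√(7911³/398600) = 7002.6 s = 116.71 min.

7000 seconds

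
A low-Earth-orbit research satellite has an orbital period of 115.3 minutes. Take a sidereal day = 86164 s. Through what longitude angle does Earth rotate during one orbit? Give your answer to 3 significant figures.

T = 115.3 min = 6918.0 s.
During one orbit Earth rotates (6918.0 / 86164) × 360° = 28.90°.

28.9°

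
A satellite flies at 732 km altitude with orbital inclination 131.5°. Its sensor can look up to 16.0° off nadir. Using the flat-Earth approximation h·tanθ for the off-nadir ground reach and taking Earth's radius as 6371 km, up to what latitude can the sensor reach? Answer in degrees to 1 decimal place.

50.4°

Retrograde orbit: the ground track reaches ±(180° − i) = ±(180 − 131.5) = ±48.5°.
Sensor half-swath on the ground ≈ 732·tan(16.0°) = 210 km = 1.89° of latitude.
Maximum observable latitude ≈ 48.5 + 1.89 = 50.4°.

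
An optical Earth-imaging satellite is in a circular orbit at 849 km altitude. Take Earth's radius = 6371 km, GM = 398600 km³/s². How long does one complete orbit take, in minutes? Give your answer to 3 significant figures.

Semi-major axis a = 6371 + 849 = 7220 km. Period T = 2π√(a³/μ) = 2π√(7220³/398600) = 6105.4 s = 101.76 min.

102 min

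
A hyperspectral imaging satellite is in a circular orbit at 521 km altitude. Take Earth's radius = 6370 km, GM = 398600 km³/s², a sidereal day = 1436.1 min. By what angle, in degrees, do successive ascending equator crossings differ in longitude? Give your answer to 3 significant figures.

23.8°

Semi-major axis a = 6370 + 521 = 6891 km. Period T = 2π√(a³/μ) = 2π√(6891³/398600) = 5692.9 s = 94.88 min.
During one orbit Earth rotates (5692.9 / 86166) × 360° = 23.78°.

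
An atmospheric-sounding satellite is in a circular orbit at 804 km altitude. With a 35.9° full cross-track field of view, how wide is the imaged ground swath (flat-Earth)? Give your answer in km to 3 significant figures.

Half-angle = 35.9°/2 = 17.95°.
Swath width ≈ 2h·tan(θ/2) = 2 × 804 × tan(17.95°) = 520.9 km.

521 km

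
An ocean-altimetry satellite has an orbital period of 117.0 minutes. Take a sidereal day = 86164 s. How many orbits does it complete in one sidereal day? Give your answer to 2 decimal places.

12.27

T = 117.0 min = 7020.0 s.
Orbits per sidereal day = 86164 / 7020.0 = 12.274.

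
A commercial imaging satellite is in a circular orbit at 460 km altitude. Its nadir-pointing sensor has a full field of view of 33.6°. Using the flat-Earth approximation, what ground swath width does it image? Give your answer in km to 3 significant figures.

Half-angle = 33.6°/2 = 16.8°.
Swath width ≈ 2h·tan(θ/2) = 2 × 460 × tan(16.8°) = 277.8 km.

278 km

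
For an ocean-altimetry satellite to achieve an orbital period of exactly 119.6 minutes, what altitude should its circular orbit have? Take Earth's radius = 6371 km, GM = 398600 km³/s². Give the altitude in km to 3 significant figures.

1670 km

T = 119.6 min = 7176.0 s.
From T = 2π√(a³/μ): a = (μ T²/4π²)^(1/3) = (398600 × 7176.0² / 4π²)^(1/3) = 8041 km.
Altitude h = a − R = 8041 − 6371 = 1670 km.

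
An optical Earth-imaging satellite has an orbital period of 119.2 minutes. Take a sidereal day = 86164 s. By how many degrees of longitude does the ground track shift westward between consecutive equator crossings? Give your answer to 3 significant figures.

T = 119.2 min = 7152.0 s.
During one orbit Earth rotates (7152.0 / 86164) × 360° = 29.88°.

29.9°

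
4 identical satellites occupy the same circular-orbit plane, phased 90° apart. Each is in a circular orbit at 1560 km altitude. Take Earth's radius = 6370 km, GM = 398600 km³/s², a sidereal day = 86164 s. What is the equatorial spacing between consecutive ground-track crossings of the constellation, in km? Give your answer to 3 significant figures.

Semi-major axis a = 6370 + 1560 = 7930 km. Period T = 2π√(a³/μ) = 2π√(7930³/398600) = 7027.8 s = 117.13 min.
Single-satellite node shift = (7027.8/86164) × 360° = 29.36°.
With 4 satellites evenly phased, successive equator crossings are 29.36/4 = 7.341° apart.
That is 7.341 × 111.2 = 816 km at the equator.

816 km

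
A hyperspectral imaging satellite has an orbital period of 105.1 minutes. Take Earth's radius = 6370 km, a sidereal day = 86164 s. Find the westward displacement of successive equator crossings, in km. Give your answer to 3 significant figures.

T = 105.1 min = 6306.0 s.
During one orbit Earth rotates (6306.0 / 86164) × 360° = 26.35°.
At the equator that is 26.35° × (2π·6370/360) km/° = 26.35 × 111.2 = 2929 km.

2930 km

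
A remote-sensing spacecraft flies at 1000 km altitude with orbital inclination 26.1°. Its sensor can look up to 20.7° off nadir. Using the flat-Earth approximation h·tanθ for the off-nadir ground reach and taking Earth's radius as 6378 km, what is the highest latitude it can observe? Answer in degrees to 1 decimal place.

29.5°

For a prograde orbit the ground track reaches latitude ±i = ±26.1°.
Sensor half-swath on the ground ≈ 1000·tan(20.7°) = 378 km = 3.39° of latitude.
Maximum observable latitude ≈ 26.1 + 3.39 = 29.5°.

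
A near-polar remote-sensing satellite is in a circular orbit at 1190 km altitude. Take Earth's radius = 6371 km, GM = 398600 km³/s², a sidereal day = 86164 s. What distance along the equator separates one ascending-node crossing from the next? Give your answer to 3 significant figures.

Semi-major axis a = 6371 + 1190 = 7561 km. Period T = 2π√(a³/μ) = 2π√(7561³/398600) = 6543.0 s = 109.05 min.
During one orbit Earth rotates (6543.0 / 86164) × 360° = 27.34°.
At the equator that is 27.34° × (2π·6371/360) km/° = 27.34 × 111.2 = 3040 km.

3040 km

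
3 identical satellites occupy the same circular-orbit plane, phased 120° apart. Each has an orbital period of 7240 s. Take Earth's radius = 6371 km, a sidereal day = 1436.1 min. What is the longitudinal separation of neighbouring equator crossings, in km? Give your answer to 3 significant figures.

Single-satellite node shift = (7240.0/86166) × 360° = 30.25°.
With 3 satellites evenly phased, successive equator crossings are 30.25/3 = 10.083° apart.
That is 10.083 × 111.2 = 1121 km at the equator.

1120 km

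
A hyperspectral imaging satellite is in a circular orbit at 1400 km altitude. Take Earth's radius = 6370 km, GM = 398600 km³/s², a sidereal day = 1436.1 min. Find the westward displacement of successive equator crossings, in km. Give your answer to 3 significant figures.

Semi-major axis a = 6370 + 1400 = 7770 km. Period T = 2π√(a³/μ) = 2π√(7770³/398600) = 6816.2 s = 113.60 min.
During one orbit Earth rotates (6816.2 / 86166) × 360° = 28.48°.
At the equator that is 28.48° × (2π·6370/360) km/° = 28.48 × 111.2 = 3166 km.

3170 km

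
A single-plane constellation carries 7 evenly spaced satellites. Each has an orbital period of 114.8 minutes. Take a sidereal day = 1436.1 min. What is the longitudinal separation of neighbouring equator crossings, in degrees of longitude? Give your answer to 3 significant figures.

T = 114.8 min = 6888.0 s.
Single-satellite node shift = (6888.0/86166) × 360° = 28.78°.
With 7 satellites evenly phased, successive equator crossings are 28.78/7 = 4.111° apart.

4.11°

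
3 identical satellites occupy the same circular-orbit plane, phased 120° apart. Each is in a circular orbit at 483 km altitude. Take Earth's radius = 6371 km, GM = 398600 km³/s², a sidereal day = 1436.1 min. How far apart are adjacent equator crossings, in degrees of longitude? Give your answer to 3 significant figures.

Semi-major axis a = 6371 + 483 = 6854 km. Period T = 2π√(a³/μ) = 2π√(6854³/398600) = 5647.1 s = 94.12 min.
Single-satellite node shift = (5647.1/86166) × 360° = 23.59°.
With 3 satellites evenly phased, successive equator crossings are 23.59/3 = 7.865° apart.

7.86°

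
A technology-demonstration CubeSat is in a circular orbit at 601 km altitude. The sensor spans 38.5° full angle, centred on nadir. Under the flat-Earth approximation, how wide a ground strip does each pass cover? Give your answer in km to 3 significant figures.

420 km

Half-angle = 38.5°/2 = 19.25°.
Swath width ≈ 2h·tan(θ/2) = 2 × 601 × tan(19.25°) = 419.8 km.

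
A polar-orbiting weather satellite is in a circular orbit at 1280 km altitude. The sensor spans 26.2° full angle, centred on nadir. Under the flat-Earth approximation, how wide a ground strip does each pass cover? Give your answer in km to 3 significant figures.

Half-angle = 26.2°/2 = 13.1°.
Swath width ≈ 2h·tan(θ/2) = 2 × 1280 × tan(13.1°) = 595.7 km.

596 km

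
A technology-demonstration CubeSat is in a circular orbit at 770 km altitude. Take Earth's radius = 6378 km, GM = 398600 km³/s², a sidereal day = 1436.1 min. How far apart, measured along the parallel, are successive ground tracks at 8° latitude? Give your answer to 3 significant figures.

Semi-major axis a = 6378 + 770 = 7148 km. Period T = 2π√(a³/μ) = 2π√(7148³/398600) = 6014.3 s = 100.24 min.
Node shift per orbit = (6014.3/86166) × 360° = 25.13°.
Equatorial spacing = 25.13 × 111.3 km/° = 2797 km.
At 8° latitude, spacing = 2797 × cos(8°) = 2770 km.

2770 km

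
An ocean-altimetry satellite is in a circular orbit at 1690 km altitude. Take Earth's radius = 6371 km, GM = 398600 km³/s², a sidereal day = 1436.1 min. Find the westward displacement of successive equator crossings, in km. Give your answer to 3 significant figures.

Semi-major axis a = 6371 + 1690 = 8061 km. Period T = 2π√(a³/μ) = 2π√(8061³/398600) = 7202.7 s = 120.04 min.
During one orbit Earth rotates (7202.7 / 86166) × 360° = 30.09°.
At the equator that is 30.09° × (2π·6371/360) km/° = 30.09 × 111.2 = 3346 km.

3350 km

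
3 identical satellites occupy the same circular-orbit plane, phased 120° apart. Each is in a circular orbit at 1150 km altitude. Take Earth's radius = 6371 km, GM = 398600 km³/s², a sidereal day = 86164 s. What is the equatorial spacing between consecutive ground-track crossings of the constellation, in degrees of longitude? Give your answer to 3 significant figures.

Semi-major axis a = 6371 + 1150 = 7521 km. Period T = 2π√(a³/μ) = 2π√(7521³/398600) = 6491.2 s = 108.19 min.
Single-satellite node shift = (6491.2/86164) × 360° = 27.12°.
With 3 satellites evenly phased, successive equator crossings are 27.12/3 = 9.040° apart.

9.04°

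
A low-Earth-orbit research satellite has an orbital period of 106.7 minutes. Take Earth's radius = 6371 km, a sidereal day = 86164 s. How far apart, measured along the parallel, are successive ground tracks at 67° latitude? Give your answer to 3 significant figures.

T = 106.7 min = 6402.0 s.
Node shift per orbit = (6402.0/86164) × 360° = 26.75°.
Equatorial spacing = 26.75 × 111.2 km/° = 2974 km.
At 67° latitude, spacing = 2974 × cos(67°) = 1162 km.

1160 km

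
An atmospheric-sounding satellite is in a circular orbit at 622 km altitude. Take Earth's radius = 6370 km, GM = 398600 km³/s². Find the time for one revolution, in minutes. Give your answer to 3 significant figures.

97.0 min

Semi-major axis a = 6370 + 622 = 6992 km. Period T = 2π√(a³/μ) = 2π√(6992³/398600) = 5818.5 s = 96.98 min.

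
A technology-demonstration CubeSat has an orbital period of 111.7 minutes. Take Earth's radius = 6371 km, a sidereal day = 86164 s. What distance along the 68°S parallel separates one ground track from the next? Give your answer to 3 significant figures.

T = 111.7 min = 6702.0 s.
Node shift per orbit = (6702.0/86164) × 360° = 28.00°.
Equatorial spacing = 28.00 × 111.2 km/° = 3114 km.
At 68° latitude, spacing = 3114 × cos(68°) = 1166 km.

1170 km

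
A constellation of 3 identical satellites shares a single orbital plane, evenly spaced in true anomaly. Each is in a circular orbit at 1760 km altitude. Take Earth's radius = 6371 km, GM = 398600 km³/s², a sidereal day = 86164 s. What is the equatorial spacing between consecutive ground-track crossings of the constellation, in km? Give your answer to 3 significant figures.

Semi-major axis a = 6371 + 1760 = 8131 km. Period T = 2π√(a³/μ) = 2π√(8131³/398600) = 7296.7 s = 121.61 min.
Single-satellite node shift = (7296.7/86164) × 360° = 30.49°.
With 3 satellites evenly phased, successive equator crossings are 30.49/3 = 10.162° apart.
That is 10.162 × 111.2 = 1130 km at the equator.

1130 km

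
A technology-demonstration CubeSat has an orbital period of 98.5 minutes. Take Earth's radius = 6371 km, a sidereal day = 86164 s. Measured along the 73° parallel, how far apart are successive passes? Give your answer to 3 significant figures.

T = 98.5 min = 5910.0 s.
Node shift per orbit = (5910.0/86164) × 360° = 24.69°.
Equatorial spacing = 24.69 × 111.2 km/° = 2746 km.
At 73° latitude, spacing = 2746 × cos(73°) = 803 km.

803 km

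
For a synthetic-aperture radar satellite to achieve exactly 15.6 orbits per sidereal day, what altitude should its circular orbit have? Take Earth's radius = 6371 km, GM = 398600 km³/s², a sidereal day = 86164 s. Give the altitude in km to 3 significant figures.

Required period T = 86164 / 15.6 = 5523.3 s.
From T = 2π√(a³/μ): a = (μ T²/4π²)^(1/3) = (398600 × 5523.3² / 4π²)^(1/3) = 6753 km.
Altitude h = a − R = 6753 − 6371 = 382 km.

382 km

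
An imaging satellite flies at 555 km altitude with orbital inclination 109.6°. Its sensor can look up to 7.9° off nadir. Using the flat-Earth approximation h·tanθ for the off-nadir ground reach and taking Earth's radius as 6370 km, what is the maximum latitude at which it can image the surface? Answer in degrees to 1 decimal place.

71.1°

Retrograde orbit: the ground track reaches ±(180° − i) = ±(180 − 109.6) = ±70.4°.
Sensor half-swath on the ground ≈ 555·tan(7.9°) = 77 km = 0.69° of latitude.
Maximum observable latitude ≈ 70.4 + 0.69 = 71.1°.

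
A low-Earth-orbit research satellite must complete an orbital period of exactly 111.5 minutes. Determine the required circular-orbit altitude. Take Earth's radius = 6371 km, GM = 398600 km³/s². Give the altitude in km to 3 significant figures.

T = 111.5 min = 6690.0 s.
From T = 2π√(a³/μ): a = (μ T²/4π²)^(1/3) = (398600 × 6690.0² / 4π²)^(1/3) = 7674 km.
Altitude h = a − R = 7674 − 6371 = 1303 km.

1300 km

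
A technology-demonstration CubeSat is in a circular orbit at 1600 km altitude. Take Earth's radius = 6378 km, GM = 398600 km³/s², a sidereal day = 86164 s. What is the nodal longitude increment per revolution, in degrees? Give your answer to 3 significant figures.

Semi-major axis a = 6378 + 1600 = 7978 km. Period T = 2π√(a³/μ) = 2π√(7978³/398600) = 7091.7 s = 118.20 min.
During one orbit Earth rotates (7091.7 / 86164) × 360° = 29.63°.

29.6°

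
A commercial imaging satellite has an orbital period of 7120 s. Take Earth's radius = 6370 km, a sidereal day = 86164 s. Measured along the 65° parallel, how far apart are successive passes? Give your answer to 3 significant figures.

Node shift per orbit = (7120.0/86164) × 360° = 29.75°.
Equatorial spacing = 29.75 × 111.2 km/° = 3307 km.
At 65° latitude, spacing = 3307 × cos(65°) = 1398 km.

1400 km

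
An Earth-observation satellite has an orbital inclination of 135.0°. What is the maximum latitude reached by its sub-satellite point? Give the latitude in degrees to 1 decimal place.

Retrograde orbit: the ground track reaches ±(180° − i) = ±(180 − 135.0) = ±45.0°.

45.0°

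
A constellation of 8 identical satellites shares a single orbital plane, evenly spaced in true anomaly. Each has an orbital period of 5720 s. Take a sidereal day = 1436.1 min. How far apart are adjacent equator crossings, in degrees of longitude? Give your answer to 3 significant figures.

2.99°

Single-satellite node shift = (5720.0/86166) × 360° = 23.90°.
With 8 satellites evenly phased, successive equator crossings are 23.90/8 = 2.987° apart.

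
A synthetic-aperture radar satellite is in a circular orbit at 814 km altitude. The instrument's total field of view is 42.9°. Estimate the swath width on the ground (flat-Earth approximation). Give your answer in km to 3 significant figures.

Half-angle = 42.9°/2 = 21.45°.
Swath width ≈ 2h·tan(θ/2) = 2 × 814 × tan(21.45°) = 639.6 km.

640 km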